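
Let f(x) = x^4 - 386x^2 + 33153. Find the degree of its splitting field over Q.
[K : Q] = 4

Solving the quadratic in x^2: x^2 = (386 ± √(386^2 - 4·33153))/2 = (386 ± √16384)/2 = (386 ± 128)/2, giving x^2 = 129 or x^2 = 257. So f(x) = (x^2 - 129)(x^2 - 257) and the roots of f are ±√129, ±√257. Hence the splitting field is K = Q(√129, √257). Since 129 and 257 are distinct squarefree integers > 1, their product 33153 is not a perfect square, so √257 ∉ Q(√129). By the tower law [K:Q] = [Q(√129,√257):Q(√129)] · [Q(√129):Q] = 2 · 2 = 4.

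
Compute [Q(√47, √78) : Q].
[Q(√47, √78) : Q] = 4

[Q(√47):Q] = 2 (min poly x^2 - 47, irreducible since 47 is squarefree > 1). For the top step, suppose √78 ∈ Q(√47), say √78 = c + d√47 with c, d ∈ Q. Squaring: 78 = c^2 + 47d^2 + 2cd√47. Since √47 ∉ Q this forces 2cd = 0. If d = 0 then √78 = c ∈ Q, contradicting 78 squarefree > 1. If c = 0 then 78 = 47d^2, so 47·78 = (47d)^2 is a perfect square in Q — but 47·78 = 3666 is not a perfect square (since 47 and 78 are distinct squarefree integers). Contradiction. Hence √78 ∉ Q(√47), so x^2 - 78 stays irreducible over Q(√47) and [Q(√47, √78) : Q(√47)] = 2. By the tower law, [Q(√47, √78) : Q] = 2 · 2 = 4.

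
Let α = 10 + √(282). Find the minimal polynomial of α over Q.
m_α(x) = x^2 - 20x - 182

From α - 10 = √(282), squaring gives (α - 10)^2 = 282, i.e. α^2 - 20α + 100 = 282, so α^2 - 20α - 182 = 0. The discriminant of x^2 - 20x - 182 is (-20)^2 - 4·(-182) = 400 + 728 = 1128, and 4·(282) is not a perfect square in Q since 282 is squarefree and ≠ 1. Hence x^2 - 20x - 182 is irreducible over Q and is the minimal polynomial of α.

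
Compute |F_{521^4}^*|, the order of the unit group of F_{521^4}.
|F_{521^4}^*| = 73680216480

F_{521^4} has 521^4 = 73680216481 elements; its multiplicative group consists of all nonzero elements, so |F_{521^4}^*| = 73680216481 - 1 = 73680216480. (It is cyclic since any finite subgroup of the multiplicative group of a field is cyclic.)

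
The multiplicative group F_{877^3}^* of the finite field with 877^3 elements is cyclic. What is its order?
|F_{877^3}^*| = 674526132

F_{877^3} has 877^3 = 674526133 elements; its multiplicative group consists of all nonzero elements, so |F_{877^3}^*| = 674526133 - 1 = 674526132. (It is cyclic since any finite subgroup of the multiplicative group of a field is cyclic.)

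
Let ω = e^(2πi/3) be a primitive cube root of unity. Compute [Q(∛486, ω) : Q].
[Q(∛486, ω) : Q] = 6

[Q(∛486):Q] = 3 (min poly x^3 - 486, irreducible since 486 is not a perfect cube). [Q(ω):Q] = 2 (min poly x^2 + x + 1). Since Q(∛486) ⊂ R and ω ∉ R, we have ω ∉ Q(∛486), so x^2 + x + 1 remains irreducible over Q(∛486) and [Q(∛486, ω) : Q(∛486)] = 2. By the tower law, [Q(∛486, ω) : Q] = 3 · 2 = 6. (In fact Q(∛486, ω) is the splitting field of x^3 - 486 over Q.)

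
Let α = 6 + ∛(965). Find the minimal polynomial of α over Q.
m_α(x) = x^3 - 18x^2 + 108x - 1181

Set β = α - 6 = ∛(965), so β^3 = 965. Then (α - 6)^3 - 965 = 0, i.e. α is a root of g(x) = (x - 6)^3 - 965 = x^3 - 18x^2 + 108x - 1181. Since g(x) = h(x - 6) where h(x) = x^3 - 965, and h is irreducible over Q (because 965 is not a perfect cube, so h has no rational root, and a monic cubic with no rational root is irreducible), g is also irreducible (irreducibility is preserved under the substitution x → x - 6). Hence m_α(x) = x^3 - 18x^2 + 108x - 1181.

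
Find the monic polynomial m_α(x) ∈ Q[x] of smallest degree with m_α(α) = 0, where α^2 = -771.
m_α(x) = x^2 + 771

α satisfies α^2 + 771 = 0, so x^2 + 771 annihilates α. Since d = -771 is squarefree and ≠ 1, it is not a perfect square in Q, so x^2 + 771 has no rational root and is therefore irreducible over Q (a degree-2 polynomial over a field is irreducible iff it has no root). Hence m_α(x) = x^2 + 771.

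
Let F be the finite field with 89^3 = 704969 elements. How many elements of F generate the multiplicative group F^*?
There are φ(704968) = 320400 primitive elements

F_q^* is cyclic of order q - 1 = 704968. A cyclic group of order m has exactly φ(m) generators. Here m = 704968 = 2^3 · 11 · 8011, so the number of primitive elements is φ(704968) = 320400.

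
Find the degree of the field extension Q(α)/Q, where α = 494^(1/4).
[Q(α):Q] = 4

α is a root of x^4 - 494. By Eisenstein's criterion at the prime p = 2 (which divides the constant term 494 but p^2 = 4 does not, since 494 is squarefree), x^4 - 494 is irreducible over Q. Hence [Q(α):Q] = 4.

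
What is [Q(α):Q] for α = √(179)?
[Q(α):Q] = 2

[Q(α):Q] equals the degree of the minimal polynomial of α. Here α^2 = 179 and x^2 - 179 is irreducible (d = 179 is squarefree, ≠ 1, hence not a square), so deg(m_α) = 2. Thus [Q(α):Q] = 2.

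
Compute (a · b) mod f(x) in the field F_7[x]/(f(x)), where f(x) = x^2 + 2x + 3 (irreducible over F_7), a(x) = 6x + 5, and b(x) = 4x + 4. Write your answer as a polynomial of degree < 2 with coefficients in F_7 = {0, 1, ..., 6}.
a · b ≡ 3x + 4 (mod f(x))

Multiply in F_7[x]: a(x)·b(x) = (6x + 5)·(4x + 4) = 3x^2 + 2x + 6. This has degree ≥ 2, so divide by f(x) over F_7: 3x^2 + 2x + 6 = (3)·(x^2 + 2x + 3) + (3x + 4). Hence a·b ≡ 3x + 4 (mod f). (F_7[x]/(f) is a field with 7^2 = 49 elements since f is irreducible of degree 2.)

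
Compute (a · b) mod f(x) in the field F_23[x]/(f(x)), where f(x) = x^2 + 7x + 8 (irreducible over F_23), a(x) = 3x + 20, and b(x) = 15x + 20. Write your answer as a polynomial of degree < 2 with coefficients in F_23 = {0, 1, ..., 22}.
a · b ≡ 22x + 17 (mod f(x))

Multiply in F_23[x]: a(x)·b(x) = (3x + 20)·(15x + 20) = 22x^2 + 15x + 9. This has degree ≥ 2, so divide by f(x) over F_23: 22x^2 + 15x + 9 = (22)·(x^2 + 7x + 8) + (22x + 17). Hence a·b ≡ 22x + 17 (mod f). (F_23[x]/(f) is a field with 23^2 = 529 elements since f is irreducible of degree 2.)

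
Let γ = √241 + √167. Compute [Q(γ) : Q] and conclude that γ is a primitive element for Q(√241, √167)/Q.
[Q(γ) : Q] = 4 (equivalently, Q(γ) = Q(√241, √167))

Obviously Q(γ) ⊆ Q(√241, √167), and [Q(√241, √167):Q] = 4 (since 241, 167 are distinct squarefree integers > 1 with 40247 not a perfect square). To show equality we compute the minimal polynomial of γ. From γ = √241 + √167: γ^2 = 241 + 2√(40247) + 167 = 408 + 2√(40247), so γ^2 - 408 = 2√(40247); squaring, (γ^2 - 408)^2 = 4·40247, i.e. γ^4 - 816γ^2 + 166464 - 160988 = 0, i.e. γ^4 - 816γ^2 + 5476 = 0. So γ is a root of x^4 - 816x^2 + 5476. This polynomial is irreducible over Q: it has no rational root (each ±√241 ± √167 is irrational), and any factorization into two quadratics over Q would force √(40247) ∈ Q (pairing opposite roots) or √241, √167 ∈ Q (other pairings), all impossible. Hence [Q(γ):Q] = 4 = [Q(√241, √167):Q], so Q(γ) = Q(√241, √167).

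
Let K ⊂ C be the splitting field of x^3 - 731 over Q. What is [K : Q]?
[K : Q] = 6

The roots of x^3 - 731 are ∛731, ω∛731, ω^2∛731 where ω = e^(2πi/3) is a primitive cube root of unity, so K = Q(∛731, ω). Now [Q(∛731):Q] = 3 (since 731 is not a perfect cube, x^3 - 731 is irreducible) and [Q(ω):Q] = 2. Both 2 and 3 divide [K:Q], and [K:Q] ≤ 3·2 = 6, so [K:Q] = 6. (Equivalently: Q(∛731) ⊂ R but ω ∉ R, so [K : Q(∛731)] = 2.)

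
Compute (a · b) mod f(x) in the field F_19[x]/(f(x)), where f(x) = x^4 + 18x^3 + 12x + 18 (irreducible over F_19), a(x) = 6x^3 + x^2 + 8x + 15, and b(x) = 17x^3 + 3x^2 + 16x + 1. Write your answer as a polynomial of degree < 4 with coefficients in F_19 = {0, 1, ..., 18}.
a · b ≡ 6x + 7 (mod f(x))

Multiply in F_19[x]: a(x)·b(x) = (6x^3 + x^2 + 8x + 15)·(17x^3 + 3x^2 + 16x + 1) = 7x^6 + 16x^5 + 7x^4 + 16x^3 + 3x^2 + x + 15. This has degree ≥ 4, so divide by f(x) over F_19: 7x^6 + 16x^5 + 7x^4 + 16x^3 + 3x^2 + x + 15 = (7x^2 + 4x + 11)·(x^4 + 18x^3 + 12x + 18) + (6x + 7). Hence a·b ≡ 6x + 7 (mod f). (F_19[x]/(f) is a field with 19^4 = 130321 elements since f is irreducible of degree 4.)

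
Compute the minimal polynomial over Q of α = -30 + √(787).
m_α(x) = x^2 + 60x + 113

From α + 30 = √(787), squaring gives (α + 30)^2 = 787, i.e. α^2 + 60α + 900 = 787, so α^2 + 60α + 113 = 0. The discriminant of x^2 + 60x + 113 is (60)^2 - 4·(113) = 3600 - 452 = 3148, and 4·(787) is not a perfect square in Q since 787 is squarefree and ≠ 1. Hence x^2 + 60x + 113 is irreducible over Q and is the minimal polynomial of α.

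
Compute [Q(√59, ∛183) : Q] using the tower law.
[Q(√59, ∛183) : Q] = 6

Let L = Q(√59, ∛183). Since Q(√59) ⊂ L and [Q(√59):Q] = 2, the tower law gives 2 | [L:Q]. Likewise Q(∛183) ⊂ L with [Q(∛183):Q] = 3 (because 183 is not a perfect cube), so 3 | [L:Q]. As gcd(2,3) = 1, [L:Q] is divisible by 6. Conversely L is generated over Q by √59 and ∛183, so [L:Q] ≤ 2·3 = 6. Therefore [Q(√59, ∛183) : Q] = 6.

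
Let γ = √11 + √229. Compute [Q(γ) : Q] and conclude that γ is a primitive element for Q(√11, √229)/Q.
[Q(γ) : Q] = 4 (equivalently, Q(γ) = Q(√11, √229))

Obviously Q(γ) ⊆ Q(√11, √229), and [Q(√11, √229):Q] = 4 (since 11, 229 are distinct squarefree integers > 1 with 2519 not a perfect square). To show equality we compute the minimal polynomial of γ. From γ = √11 + √229: γ^2 = 11 + 2√(2519) + 229 = 240 + 2√(2519), so γ^2 - 240 = 2√(2519); squaring, (γ^2 - 240)^2 = 4·2519, i.e. γ^4 - 480γ^2 + 57600 - 10076 = 0, i.e. γ^4 - 480γ^2 + 47524 = 0. So γ is a root of x^4 - 480x^2 + 47524. This polynomial is irreducible over Q: it has no rational root (each ±√11 ± √229 is irrational), and any factorization into two quadratics over Q would force √(2519) ∈ Q (pairing opposite roots) or √11, √229 ∈ Q (other pairings), all impossible. Hence [Q(γ):Q] = 4 = [Q(√11, √229):Q], so Q(γ) = Q(√11, √229).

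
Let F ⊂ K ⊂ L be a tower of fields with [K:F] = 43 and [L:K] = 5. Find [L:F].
[L:F] = 215

The tower law says that for any tower of field extensions F ⊂ K ⊂ L with finite degrees, [L:F] = [L:K] · [K:F]. Here this gives [L:F] = 5 · 43 = 215.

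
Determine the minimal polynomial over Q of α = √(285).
m_α(x) = x^2 - 285

α satisfies α^2 - 285 = 0, so x^2 - 285 annihilates α. Since d = 285 is squarefree and ≠ 1, it is not a perfect square in Q, so x^2 - 285 has no rational root and is therefore irreducible over Q (a degree-2 polynomial over a field is irreducible iff it has no root). Hence m_α(x) = x^2 - 285.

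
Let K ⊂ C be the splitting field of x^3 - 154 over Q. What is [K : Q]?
[K : Q] = 6

The roots of x^3 - 154 are ∛154, ω∛154, ω^2∛154 where ω = e^(2πi/3) is a primitive cube root of unity, so K = Q(∛154, ω). Now [Q(∛154):Q] = 3 (since 154 is not a perfect cube, x^3 - 154 is irreducible) and [Q(ω):Q] = 2. Both 2 and 3 divide [K:Q], and [K:Q] ≤ 3·2 = 6, so [K:Q] = 6. (Equivalently: Q(∛154) ⊂ R but ω ∉ R, so [K : Q(∛154)] = 2.)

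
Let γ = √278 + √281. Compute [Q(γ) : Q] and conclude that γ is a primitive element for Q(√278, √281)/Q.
[Q(γ) : Q] = 4 (equivalently, Q(γ) = Q(√278, √281))

Obviously Q(γ) ⊆ Q(√278, √281), and [Q(√278, √281):Q] = 4 (since 278, 281 are distinct squarefree integers > 1 with 78118 not a perfect square). To show equality we compute the minimal polynomial of γ. From γ = √278 + √281: γ^2 = 278 + 2√(78118) + 281 = 559 + 2√(78118), so γ^2 - 559 = 2√(78118); squaring, (γ^2 - 559)^2 = 4·78118, i.e. γ^4 - 1118γ^2 + 312481 - 312472 = 0, i.e. γ^4 - 1118γ^2 + 9 = 0. So γ is a root of x^4 - 1118x^2 + 9. This polynomial is irreducible over Q: it has no rational root (each ±√278 ± √281 is irrational), and any factorization into two quadratics over Q would force √(78118) ∈ Q (pairing opposite roots) or √278, √281 ∈ Q (other pairings), all impossible. Hence [Q(γ):Q] = 4 = [Q(√278, √281):Q], so Q(γ) = Q(√278, √281).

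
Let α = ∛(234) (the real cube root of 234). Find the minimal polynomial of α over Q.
m_α(x) = x^3 - 234

α satisfies α^3 = 234, so x^3 - 234 annihilates α. By the rational root test, a rational root p/q (in lowest terms) of x^3 - 234 would satisfy p^3 = 234 q^3, forcing q = 1 and p^3 = 234; but 234 is not a perfect cube, contradiction. A monic cubic over Q with no rational root is irreducible (any nontrivial factorization would include a linear factor). Hence x^3 - 234 is the minimal polynomial of α, and in particular [Q(α):Q] = 3.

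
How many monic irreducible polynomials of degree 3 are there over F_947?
There are 283092392 monic irreducible polynomials of degree 3 over F_947

Each element of F_{947^3} that lies in no proper subfield is a root of exactly one monic irreducible of degree 3 over F_947, and each such polynomial has 3 distinct roots in F_{947^3}. By Möbius inversion the count is N_947(3) = (1/3) Σ_{d|3} μ(3/d) · 947^d = (1/3)(μ(3)·947^1 + μ(1)·947^3) = 849277176/3 = 283092392.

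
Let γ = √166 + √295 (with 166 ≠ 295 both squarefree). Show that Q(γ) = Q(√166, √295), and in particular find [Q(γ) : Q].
[Q(γ) : Q] = 4 (equivalently, Q(γ) = Q(√166, √295))

Obviously Q(γ) ⊆ Q(√166, √295), and [Q(√166, √295):Q] = 4 (since 166, 295 are distinct squarefree integers > 1 with 48970 not a perfect square). To show equality we compute the minimal polynomial of γ. From γ = √166 + √295: γ^2 = 166 + 2√(48970) + 295 = 461 + 2√(48970), so γ^2 - 461 = 2√(48970); squaring, (γ^2 - 461)^2 = 4·48970, i.e. γ^4 - 922γ^2 + 212521 - 195880 = 0, i.e. γ^4 - 922γ^2 + 16641 = 0. So γ is a root of x^4 - 922x^2 + 16641. This polynomial is irreducible over Q: it has no rational root (each ±√166 ± √295 is irrational), and any factorization into two quadratics over Q would force √(48970) ∈ Q (pairing opposite roots) or √166, √295 ∈ Q (other pairings), all impossible. Hence [Q(γ):Q] = 4 = [Q(√166, √295):Q], so Q(γ) = Q(√166, √295).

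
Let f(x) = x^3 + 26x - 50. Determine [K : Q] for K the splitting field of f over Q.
[K : Q] = 6

By the rational root test, any rational root of the monic integer polynomial f(x) = x^3 + 26x - 50 must be an integer dividing the constant term -50, i.e. one of ±{1, 2, 5, 10, 25, 50}. Evaluating: f(1) = -23, f(-1) = -77, f(2) = 10, f(-2) = -110, f(5) = 205, f(-5) = -305, f(10) = 1210, f(-10) = -1310, f(25) = 16225, f(-25) = -16325, f(50) = 126250, f(-50) = -126350; none is 0, so f has no rational root and is therefore irreducible over Q (a cubic with no linear factor over a field is irreducible). For an irreducible cubic, the Galois group is A_3 or S_3 according as the discriminant disc(f) = -4a^3 - 27b^2 = -4·(26)^3 - 27·(-50)^2 = -137804 is or is not a square in Q. Here disc(f) = -137804 is not a perfect square in Q, so the Galois group of f over Q is not contained in A_3 and must be all of S_3. The splitting field has degree |S_3| = 6 over Q, so [K : Q] = 6.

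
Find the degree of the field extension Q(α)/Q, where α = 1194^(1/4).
[Q(α):Q] = 4

α is a root of x^4 - 1194. By Eisenstein's criterion at the prime p = 2 (which divides the constant term 1194 but p^2 = 4 does not, since 1194 is squarefree), x^4 - 1194 is irreducible over Q. Hence [Q(α):Q] = 4.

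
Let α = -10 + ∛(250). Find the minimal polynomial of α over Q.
m_α(x) = x^3 + 30x^2 + 300x + 750

Set β = α + 10 = ∛(250), so β^3 = 250. Then (α + 10)^3 - 250 = 0, i.e. α is a root of g(x) = (x + 10)^3 - 250 = x^3 + 30x^2 + 300x + 750. Since g(x) = h(x + 10) where h(x) = x^3 - 250, and h is irreducible over Q (because 250 is not a perfect cube, so h has no rational root, and a monic cubic with no rational root is irreducible), g is also irreducible (irreducibility is preserved under the substitution x → x + 10). Hence m_α(x) = x^3 + 30x^2 + 300x + 750.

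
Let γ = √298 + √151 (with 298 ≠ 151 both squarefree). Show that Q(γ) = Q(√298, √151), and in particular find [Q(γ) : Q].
[Q(γ) : Q] = 4 (equivalently, Q(γ) = Q(√298, √151))

Obviously Q(γ) ⊆ Q(√298, √151), and [Q(√298, √151):Q] = 4 (since 298, 151 are distinct squarefree integers > 1 with 44998 not a perfect square). To show equality we compute the minimal polynomial of γ. From γ = √298 + √151: γ^2 = 298 + 2√(44998) + 151 = 449 + 2√(44998), so γ^2 - 449 = 2√(44998); squaring, (γ^2 - 449)^2 = 4·44998, i.e. γ^4 - 898γ^2 + 201601 - 179992 = 0, i.e. γ^4 - 898γ^2 + 21609 = 0. So γ is a root of x^4 - 898x^2 + 21609. This polynomial is irreducible over Q: it has no rational root (each ±√298 ± √151 is irrational), and any factorization into two quadratics over Q would force √(44998) ∈ Q (pairing opposite roots) or √298, √151 ∈ Q (other pairings), all impossible. Hence [Q(γ):Q] = 4 = [Q(√298, √151):Q], so Q(γ) = Q(√298, √151).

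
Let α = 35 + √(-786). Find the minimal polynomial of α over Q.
m_α(x) = x^2 - 70x + 2011

From α - 35 = √(-786), squaring gives (α - 35)^2 = -786, i.e. α^2 - 70α + 1225 = -786, so α^2 - 70α + 2011 = 0. The discriminant of x^2 - 70x + 2011 is (-70)^2 - 4·(2011) = 4900 - 8044 = -3144, and 4·(-786) is not a perfect square in Q since -786 is squarefree and ≠ 1. Hence x^2 - 70x + 2011 is irreducible over Q and is the minimal polynomial of α.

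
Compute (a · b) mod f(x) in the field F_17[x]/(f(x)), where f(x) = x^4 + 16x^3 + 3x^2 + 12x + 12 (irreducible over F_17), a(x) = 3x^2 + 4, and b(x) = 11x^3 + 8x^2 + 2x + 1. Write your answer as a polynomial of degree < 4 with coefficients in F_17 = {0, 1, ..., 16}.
a · b ≡ 8x^3 + 12x^2 + 16x (mod f(x))

Multiply in F_17[x]: a(x)·b(x) = (3x^2 + 4)·(11x^3 + 8x^2 + 2x + 1) = 16x^5 + 7x^4 + 16x^3 + x^2 + 8x + 4. This has degree ≥ 4, so divide by f(x) over F_17: 16x^5 + 7x^4 + 16x^3 + x^2 + 8x + 4 = (16x + 6)·(x^4 + 16x^3 + 3x^2 + 12x + 12) + (8x^3 + 12x^2 + 16x). Hence a·b ≡ 8x^3 + 12x^2 + 16x (mod f). (F_17[x]/(f) is a field with 17^4 = 83521 elements since f is irreducible of degree 4.)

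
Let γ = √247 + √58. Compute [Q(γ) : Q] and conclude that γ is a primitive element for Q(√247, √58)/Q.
[Q(γ) : Q] = 4 (equivalently, Q(γ) = Q(√247, √58))

Obviously Q(γ) ⊆ Q(√247, √58), and [Q(√247, √58):Q] = 4 (since 247, 58 are distinct squarefree integers > 1 with 14326 not a perfect square). To show equality we compute the minimal polynomial of γ. From γ = √247 + √58: γ^2 = 247 + 2√(14326) + 58 = 305 + 2√(14326), so γ^2 - 305 = 2√(14326); squaring, (γ^2 - 305)^2 = 4·14326, i.e. γ^4 - 610γ^2 + 93025 - 57304 = 0, i.e. γ^4 - 610γ^2 + 35721 = 0. So γ is a root of x^4 - 610x^2 + 35721. This polynomial is irreducible over Q: it has no rational root (each ±√247 ± √58 is irrational), and any factorization into two quadratics over Q would force √(14326) ∈ Q (pairing opposite roots) or √247, √58 ∈ Q (other pairings), all impossible. Hence [Q(γ):Q] = 4 = [Q(√247, √58):Q], so Q(γ) = Q(√247, √58).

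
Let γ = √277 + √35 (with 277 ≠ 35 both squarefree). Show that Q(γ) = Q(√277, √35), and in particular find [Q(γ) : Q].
[Q(γ) : Q] = 4 (equivalently, Q(γ) = Q(√277, √35))

Obviously Q(γ) ⊆ Q(√277, √35), and [Q(√277, √35):Q] = 4 (since 277, 35 are distinct squarefree integers > 1 with 9695 not a perfect square). To show equality we compute the minimal polynomial of γ. From γ = √277 + √35: γ^2 = 277 + 2√(9695) + 35 = 312 + 2√(9695), so γ^2 - 312 = 2√(9695); squaring, (γ^2 - 312)^2 = 4·9695, i.e. γ^4 - 624γ^2 + 97344 - 38780 = 0, i.e. γ^4 - 624γ^2 + 58564 = 0. So γ is a root of x^4 - 624x^2 + 58564. This polynomial is irreducible over Q: it has no rational root (each ±√277 ± √35 is irrational), and any factorization into two quadratics over Q would force √(9695) ∈ Q (pairing opposite roots) or √277, √35 ∈ Q (other pairings), all impossible. Hence [Q(γ):Q] = 4 = [Q(√277, √35):Q], so Q(γ) = Q(√277, √35).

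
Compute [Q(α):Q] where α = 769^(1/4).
[Q(α):Q] = 4

α is a root of x^4 - 769. By Eisenstein's criterion at the prime p = 769 (which divides the constant term 769 but p^2 = 591361 does not, since 769 is squarefree), x^4 - 769 is irreducible over Q. Hence [Q(α):Q] = 4.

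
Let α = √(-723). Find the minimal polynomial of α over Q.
m_α(x) = x^2 + 723

α satisfies α^2 + 723 = 0, so x^2 + 723 annihilates α. Since d = -723 is squarefree and ≠ 1, it is not a perfect square in Q, so x^2 + 723 has no rational root and is therefore irreducible over Q (a degree-2 polynomial over a field is irreducible iff it has no root). Hence m_α(x) = x^2 + 723.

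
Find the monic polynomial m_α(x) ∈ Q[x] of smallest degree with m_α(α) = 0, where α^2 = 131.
m_α(x) = x^2 - 131

α satisfies α^2 - 131 = 0, so x^2 - 131 annihilates α. Since d = 131 is squarefree and ≠ 1, it is not a perfect square in Q, so x^2 - 131 has no rational root and is therefore irreducible over Q (a degree-2 polynomial over a field is irreducible iff it has no root). Hence m_α(x) = x^2 - 131.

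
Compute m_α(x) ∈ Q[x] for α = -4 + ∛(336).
m_α(x) = x^3 + 12x^2 + 48x - 272

Set β = α + 4 = ∛(336), so β^3 = 336. Then (α + 4)^3 - 336 = 0, i.e. α is a root of g(x) = (x + 4)^3 - 336 = x^3 + 12x^2 + 48x - 272. Since g(x) = h(x + 4) where h(x) = x^3 - 336, and h is irreducible over Q (because 336 is not a perfect cube, so h has no rational root, and a monic cubic with no rational root is irreducible), g is also irreducible (irreducibility is preserved under the substitution x → x + 4). Hence m_α(x) = x^3 + 12x^2 + 48x - 272.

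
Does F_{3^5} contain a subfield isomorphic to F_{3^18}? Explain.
No: F_{3^18} is not a subfield of F_{3^5}

F_{p^m} embeds in F_{p^n} iff m | n. Here 18 ∤ 5 (since 5 = 0·18 + 5 with remainder 5 ≠ 0), so F_{3^18} is not a subfield of F_{3^5}. Equivalently: if it were, the tower law would give 18 = [F_{3^18}:F_3] dividing [F_{3^5}:F_3] = 5, contradiction.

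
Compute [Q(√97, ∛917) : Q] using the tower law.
[Q(√97, ∛917) : Q] = 6

Let L = Q(√97, ∛917). Since Q(√97) ⊂ L and [Q(√97):Q] = 2, the tower law gives 2 | [L:Q]. Likewise Q(∛917) ⊂ L with [Q(∛917):Q] = 3 (because 917 is not a perfect cube), so 3 | [L:Q]. As gcd(2,3) = 1, [L:Q] is divisible by 6. Conversely L is generated over Q by √97 and ∛917, so [L:Q] ≤ 2·3 = 6. Therefore [Q(√97, ∛917) : Q] = 6.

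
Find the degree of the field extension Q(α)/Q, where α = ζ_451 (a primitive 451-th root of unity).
[Q(α):Q] = 400

The minimal polynomial of ζ_451 over Q is the 451-th cyclotomic polynomial Φ_451(x), which is irreducible over Q and has degree φ(451) = 400. Hence [Q(α):Q] = φ(451) = 400.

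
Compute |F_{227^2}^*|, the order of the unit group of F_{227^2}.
|F_{227^2}^*| = 51528

F_{227^2} has 227^2 = 51529 elements; its multiplicative group consists of all nonzero elements, so |F_{227^2}^*| = 51529 - 1 = 51528. (It is cyclic since any finite subgroup of the multiplicative group of a field is cyclic.)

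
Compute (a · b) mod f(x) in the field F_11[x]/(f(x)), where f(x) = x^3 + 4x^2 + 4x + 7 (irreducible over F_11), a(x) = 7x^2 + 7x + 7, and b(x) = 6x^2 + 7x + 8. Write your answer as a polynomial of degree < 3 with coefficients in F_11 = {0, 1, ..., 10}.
a · b ≡ x^2 + 9x + 1 (mod f(x))

Multiply in F_11[x]: a(x)·b(x) = (7x^2 + 7x + 7)·(6x^2 + 7x + 8) = 9x^4 + 3x^3 + 4x^2 + 6x + 1. This has degree ≥ 3, so divide by f(x) over F_11: 9x^4 + 3x^3 + 4x^2 + 6x + 1 = (9x)·(x^3 + 4x^2 + 4x + 7) + (x^2 + 9x + 1). Hence a·b ≡ x^2 + 9x + 1 (mod f). (F_11[x]/(f) is a field with 11^3 = 1331 elements since f is irreducible of degree 3.)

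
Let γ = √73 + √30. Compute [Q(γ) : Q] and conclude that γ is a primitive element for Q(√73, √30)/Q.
[Q(γ) : Q] = 4 (equivalently, Q(γ) = Q(√73, √30))

Obviously Q(γ) ⊆ Q(√73, √30), and [Q(√73, √30):Q] = 4 (since 73, 30 are distinct squarefree integers > 1 with 2190 not a perfect square). To show equality we compute the minimal polynomial of γ. From γ = √73 + √30: γ^2 = 73 + 2√(2190) + 30 = 103 + 2√(2190), so γ^2 - 103 = 2√(2190); squaring, (γ^2 - 103)^2 = 4·2190, i.e. γ^4 - 206γ^2 + 10609 - 8760 = 0, i.e. γ^4 - 206γ^2 + 1849 = 0. So γ is a root of x^4 - 206x^2 + 1849. This polynomial is irreducible over Q: it has no rational root (each ±√73 ± √30 is irrational), and any factorization into two quadratics over Q would force √(2190) ∈ Q (pairing opposite roots) or √73, √30 ∈ Q (other pairings), all impossible. Hence [Q(γ):Q] = 4 = [Q(√73, √30):Q], so Q(γ) = Q(√73, √30).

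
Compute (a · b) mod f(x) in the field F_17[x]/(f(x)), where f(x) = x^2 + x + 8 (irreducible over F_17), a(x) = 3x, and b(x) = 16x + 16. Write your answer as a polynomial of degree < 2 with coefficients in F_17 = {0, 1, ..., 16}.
a · b ≡ 7 (mod f(x))

Multiply in F_17[x]: a(x)·b(x) = (3x)·(16x + 16) = 14x^2 + 14x. This has degree ≥ 2, so divide by f(x) over F_17: 14x^2 + 14x = (14)·(x^2 + x + 8) + (7). Hence a·b ≡ 7 (mod f). (F_17[x]/(f) is a field with 17^2 = 289 elements since f is irreducible of degree 2.)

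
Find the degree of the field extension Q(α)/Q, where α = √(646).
[Q(α):Q] = 2

[Q(α):Q] equals the degree of the minimal polynomial of α. Here α^2 = 646 and x^2 - 646 is irreducible (d = 646 is squarefree, ≠ 1, hence not a square), so deg(m_α) = 2. Thus [Q(α):Q] = 2.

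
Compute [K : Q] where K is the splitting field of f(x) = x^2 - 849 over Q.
[K : Q] = 2

f(x) = x^2 - 849 factors as (x - √849)(x + √849). The splitting field is K = Q(√849). Since 849 is squarefree and > 1, it is not a perfect square, so x^2 - 849 is irreducible over Q and [Q(√849) : Q] = 2. Hence [K : Q] = 2.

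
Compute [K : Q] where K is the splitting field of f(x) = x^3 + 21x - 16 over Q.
[K : Q] = 6

By the rational root test, any rational root of the monic integer polynomial f(x) = x^3 + 21x - 16 must be an integer dividing the constant term -16, i.e. one of ±{1, 2, 4, 8, 16}. Evaluating: f(1) = 6, f(-1) = -38, f(2) = 34, f(-2) = -66, f(4) = 132, f(-4) = -164, f(8) = 664, f(-8) = -696, f(16) = 4416, f(-16) = -4448; none is 0, so f has no rational root and is therefore irreducible over Q (a cubic with no linear factor over a field is irreducible). For an irreducible cubic, the Galois group is A_3 or S_3 according as the discriminant disc(f) = -4a^3 - 27b^2 = -4·(21)^3 - 27·(-16)^2 = -43956 is or is not a square in Q. Here disc(f) = -43956 is not a perfect square in Q, so the Galois group of f over Q is not contained in A_3 and must be all of S_3. The splitting field has degree |S_3| = 6 over Q, so [K : Q] = 6.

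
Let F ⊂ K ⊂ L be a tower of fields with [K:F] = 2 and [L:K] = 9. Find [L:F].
[L:F] = 18

The tower law says that for any tower of field extensions F ⊂ K ⊂ L with finite degrees, [L:F] = [L:K] · [K:F]. Here this gives [L:F] = 9 · 2 = 18.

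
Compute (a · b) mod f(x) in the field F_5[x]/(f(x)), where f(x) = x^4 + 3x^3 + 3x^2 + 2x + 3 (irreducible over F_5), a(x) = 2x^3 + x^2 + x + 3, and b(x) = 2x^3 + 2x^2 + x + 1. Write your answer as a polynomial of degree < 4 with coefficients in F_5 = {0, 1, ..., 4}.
a · b ≡ 2x^2 + 3x + 2 (mod f(x))

Multiply in F_5[x]: a(x)·b(x) = (2x^3 + x^2 + x + 3)·(2x^3 + 2x^2 + x + 1) = 4x^6 + x^5 + x^4 + x^3 + 3x^2 + 4x + 3. This has degree ≥ 4, so divide by f(x) over F_5: 4x^6 + x^5 + x^4 + x^3 + 3x^2 + 4x + 3 = (4x^2 + 4x + 2)·(x^4 + 3x^3 + 3x^2 + 2x + 3) + (2x^2 + 3x + 2). Hence a·b ≡ 2x^2 + 3x + 2 (mod f). (F_5[x]/(f) is a field with 5^4 = 625 elements since f is irreducible of degree 4.)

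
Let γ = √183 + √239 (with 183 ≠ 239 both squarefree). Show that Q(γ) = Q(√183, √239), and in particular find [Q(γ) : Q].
[Q(γ) : Q] = 4 (equivalently, Q(γ) = Q(√183, √239))

Obviously Q(γ) ⊆ Q(√183, √239), and [Q(√183, √239):Q] = 4 (since 183, 239 are distinct squarefree integers > 1 with 43737 not a perfect square). To show equality we compute the minimal polynomial of γ. From γ = √183 + √239: γ^2 = 183 + 2√(43737) + 239 = 422 + 2√(43737), so γ^2 - 422 = 2√(43737); squaring, (γ^2 - 422)^2 = 4·43737, i.e. γ^4 - 844γ^2 + 178084 - 174948 = 0, i.e. γ^4 - 844γ^2 + 3136 = 0. So γ is a root of x^4 - 844x^2 + 3136. This polynomial is irreducible over Q: it has no rational root (each ±√183 ± √239 is irrational), and any factorization into two quadratics over Q would force √(43737) ∈ Q (pairing opposite roots) or √183, √239 ∈ Q (other pairings), all impossible. Hence [Q(γ):Q] = 4 = [Q(√183, √239):Q], so Q(γ) = Q(√183, √239).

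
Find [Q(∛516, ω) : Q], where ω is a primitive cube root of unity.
[Q(∛516, ω) : Q] = 6

[Q(∛516):Q] = 3 (min poly x^3 - 516, irreducible since 516 is not a perfect cube). [Q(ω):Q] = 2 (min poly x^2 + x + 1). Since Q(∛516) ⊂ R and ω ∉ R, we have ω ∉ Q(∛516), so x^2 + x + 1 remains irreducible over Q(∛516) and [Q(∛516, ω) : Q(∛516)] = 2. By the tower law, [Q(∛516, ω) : Q] = 3 · 2 = 6. (In fact Q(∛516, ω) is the splitting field of x^3 - 516 over Q.)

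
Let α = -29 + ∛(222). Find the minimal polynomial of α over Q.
m_α(x) = x^3 + 87x^2 + 2523x + 24167

Set β = α + 29 = ∛(222), so β^3 = 222. Then (α + 29)^3 - 222 = 0, i.e. α is a root of g(x) = (x + 29)^3 - 222 = x^3 + 87x^2 + 2523x + 24167. Since g(x) = h(x + 29) where h(x) = x^3 - 222, and h is irreducible over Q (because 222 is not a perfect cube, so h has no rational root, and a monic cubic with no rational root is irreducible), g is also irreducible (irreducibility is preserved under the substitution x → x + 29). Hence m_α(x) = x^3 + 87x^2 + 2523x + 24167.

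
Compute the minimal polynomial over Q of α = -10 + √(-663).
m_α(x) = x^2 + 20x + 763

From α + 10 = √(-663), squaring gives (α + 10)^2 = -663, i.e. α^2 + 20α + 100 = -663, so α^2 + 20α + 763 = 0. The discriminant of x^2 + 20x + 763 is (20)^2 - 4·(763) = 400 - 3052 = -2652, and 4·(-663) is not a perfect square in Q since -663 is squarefree and ≠ 1. Hence x^2 + 20x + 763 is irreducible over Q and is the minimal polynomial of α.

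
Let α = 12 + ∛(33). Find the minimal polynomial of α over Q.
m_α(x) = x^3 - 36x^2 + 432x - 1761

Set β = α - 12 = ∛(33), so β^3 = 33. Then (α - 12)^3 - 33 = 0, i.e. α is a root of g(x) = (x - 12)^3 - 33 = x^3 - 36x^2 + 432x - 1761. Since g(x) = h(x - 12) where h(x) = x^3 - 33, and h is irreducible over Q (because 33 is not a perfect cube, so h has no rational root, and a monic cubic with no rational root is irreducible), g is also irreducible (irreducibility is preserved under the substitution x → x - 12). Hence m_α(x) = x^3 - 36x^2 + 432x - 1761.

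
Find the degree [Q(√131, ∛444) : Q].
[Q(√131, ∛444) : Q] = 6

Let L = Q(√131, ∛444). Since Q(√131) ⊂ L and [Q(√131):Q] = 2, the tower law gives 2 | [L:Q]. Likewise Q(∛444) ⊂ L with [Q(∛444):Q] = 3 (because 444 is not a perfect cube), so 3 | [L:Q]. As gcd(2,3) = 1, [L:Q] is divisible by 6. Conversely L is generated over Q by √131 and ∛444, so [L:Q] ≤ 2·3 = 6. Therefore [Q(√131, ∛444) : Q] = 6.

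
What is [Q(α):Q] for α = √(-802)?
[Q(α):Q] = 2

[Q(α):Q] equals the degree of the minimal polynomial of α. Here α^2 = -802 and x^2 + 802 is irreducible (d = -802 is squarefree, ≠ 1, hence not a square), so deg(m_α) = 2. Thus [Q(α):Q] = 2.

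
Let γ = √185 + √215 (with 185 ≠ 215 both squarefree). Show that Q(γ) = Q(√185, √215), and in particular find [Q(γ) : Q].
[Q(γ) : Q] = 4 (equivalently, Q(γ) = Q(√185, √215))

Obviously Q(γ) ⊆ Q(√185, √215), and [Q(√185, √215):Q] = 4 (since 185, 215 are distinct squarefree integers > 1 with 39775 not a perfect square). To show equality we compute the minimal polynomial of γ. From γ = √185 + √215: γ^2 = 185 + 2√(39775) + 215 = 400 + 2√(39775), so γ^2 - 400 = 2√(39775); squaring, (γ^2 - 400)^2 = 4·39775, i.e. γ^4 - 800γ^2 + 160000 - 159100 = 0, i.e. γ^4 - 800γ^2 + 900 = 0. So γ is a root of x^4 - 800x^2 + 900. This polynomial is irreducible over Q: it has no rational root (each ±√185 ± √215 is irrational), and any factorization into two quadratics over Q would force √(39775) ∈ Q (pairing opposite roots) or √185, √215 ∈ Q (other pairings), all impossible. Hence [Q(γ):Q] = 4 = [Q(√185, √215):Q], so Q(γ) = Q(√185, √215).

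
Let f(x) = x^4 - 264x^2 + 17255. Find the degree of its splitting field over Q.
[K : Q] = 4

Solving the quadratic in x^2: x^2 = (264 ± √(264^2 - 4·17255))/2 = (264 ± √676)/2 = (264 ± 26)/2, giving x^2 = 119 or x^2 = 145. So f(x) = (x^2 - 119)(x^2 - 145) and the roots of f are ±√119, ±√145. Hence the splitting field is K = Q(√119, √145). Since 119 and 145 are distinct squarefree integers > 1, their product 17255 is not a perfect square, so √145 ∉ Q(√119). By the tower law [K:Q] = [Q(√119,√145):Q(√119)] · [Q(√119):Q] = 2 · 2 = 4.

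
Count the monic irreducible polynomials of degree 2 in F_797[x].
There are 317206 monic irreducible polynomials of degree 2 over F_797

Each element of F_{797^2} that lies in no proper subfield is a root of exactly one monic irreducible of degree 2 over F_797, and each such polynomial has 2 distinct roots in F_{797^2}. By Möbius inversion the count is N_797(2) = (1/2) Σ_{d|2} μ(2/d) · 797^d = (1/2)(μ(2)·797^1 + μ(1)·797^2) = 634412/2 = 317206.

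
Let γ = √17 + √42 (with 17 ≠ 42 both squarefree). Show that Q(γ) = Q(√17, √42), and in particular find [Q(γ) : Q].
[Q(γ) : Q] = 4 (equivalently, Q(γ) = Q(√17, √42))

Obviously Q(γ) ⊆ Q(√17, √42), and [Q(√17, √42):Q] = 4 (since 17, 42 are distinct squarefree integers > 1 with 714 not a perfect square). To show equality we compute the minimal polynomial of γ. From γ = √17 + √42: γ^2 = 17 + 2√(714) + 42 = 59 + 2√(714), so γ^2 - 59 = 2√(714); squaring, (γ^2 - 59)^2 = 4·714, i.e. γ^4 - 118γ^2 + 3481 - 2856 = 0, i.e. γ^4 - 118γ^2 + 625 = 0. So γ is a root of x^4 - 118x^2 + 625. This polynomial is irreducible over Q: it has no rational root (each ±√17 ± √42 is irrational), and any factorization into two quadratics over Q would force √(714) ∈ Q (pairing opposite roots) or √17, √42 ∈ Q (other pairings), all impossible. Hence [Q(γ):Q] = 4 = [Q(√17, √42):Q], so Q(γ) = Q(√17, √42).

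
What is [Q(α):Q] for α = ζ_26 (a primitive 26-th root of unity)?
[Q(α):Q] = 12

The minimal polynomial of ζ_26 over Q is the 26-th cyclotomic polynomial Φ_26(x), which is irreducible over Q and has degree φ(26) = 12. Hence [Q(α):Q] = φ(26) = 12.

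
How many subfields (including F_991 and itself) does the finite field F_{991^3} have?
F_{991^3} has 2 subfields

The subfields of F_{p^n} are exactly the fields F_{p^d} for d | n (each is the fixed field of the unique index-d subgroup of Gal(F_{p^n}/F_p) ≅ Z/nZ). The divisors of n = 3 are {1, 3}, giving 2 subfields: F_{991^1}, F_{991^3}.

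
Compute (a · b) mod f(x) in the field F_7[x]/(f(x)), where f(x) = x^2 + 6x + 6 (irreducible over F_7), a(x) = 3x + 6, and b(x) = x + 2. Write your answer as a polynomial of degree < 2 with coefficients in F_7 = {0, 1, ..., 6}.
a · b ≡ x + 1 (mod f(x))

Multiply in F_7[x]: a(x)·b(x) = (3x + 6)·(x + 2) = 3x^2 + 5x + 5. This has degree ≥ 2, so divide by f(x) over F_7: 3x^2 + 5x + 5 = (3)·(x^2 + 6x + 6) + (x + 1). Hence a·b ≡ x + 1 (mod f). (F_7[x]/(f) is a field with 7^2 = 49 elements since f is irreducible of degree 2.)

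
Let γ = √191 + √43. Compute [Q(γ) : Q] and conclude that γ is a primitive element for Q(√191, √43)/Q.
[Q(γ) : Q] = 4 (equivalently, Q(γ) = Q(√191, √43))

Obviously Q(γ) ⊆ Q(√191, √43), and [Q(√191, √43):Q] = 4 (since 191, 43 are distinct squarefree integers > 1 with 8213 not a perfect square). To show equality we compute the minimal polynomial of γ. From γ = √191 + √43: γ^2 = 191 + 2√(8213) + 43 = 234 + 2√(8213), so γ^2 - 234 = 2√(8213); squaring, (γ^2 - 234)^2 = 4·8213, i.e. γ^4 - 468γ^2 + 54756 - 32852 = 0, i.e. γ^4 - 468γ^2 + 21904 = 0. So γ is a root of x^4 - 468x^2 + 21904. This polynomial is irreducible over Q: it has no rational root (each ±√191 ± √43 is irrational), and any factorization into two quadratics over Q would force √(8213) ∈ Q (pairing opposite roots) or √191, √43 ∈ Q (other pairings), all impossible. Hence [Q(γ):Q] = 4 = [Q(√191, √43):Q], so Q(γ) = Q(√191, √43).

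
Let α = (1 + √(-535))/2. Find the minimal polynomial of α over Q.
m_α(x) = x^2 - x + 134

From 2α - 1 = √(-535), squaring gives (2α - 1)^2 = -535, i.e. 4α^2 - 4α + 1 = -535, so α^2 - α + (1 + 535)/4 = 0. Since -535 ≡ 1 (mod 4), (1 + 535)/4 = 134 ∈ Z. The polynomial x^2 - x + 134 has discriminant 1 - 4·(134) = -535, which is not a perfect square in Q (d = -535 is squarefree and ≠ 1), so x^2 - x + 134 is irreducible over Q. It is the minimal polynomial of α.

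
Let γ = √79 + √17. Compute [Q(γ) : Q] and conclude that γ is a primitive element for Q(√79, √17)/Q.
[Q(γ) : Q] = 4 (equivalently, Q(γ) = Q(√79, √17))

Obviously Q(γ) ⊆ Q(√79, √17), and [Q(√79, √17):Q] = 4 (since 79, 17 are distinct squarefree integers > 1 with 1343 not a perfect square). To show equality we compute the minimal polynomial of γ. From γ = √79 + √17: γ^2 = 79 + 2√(1343) + 17 = 96 + 2√(1343), so γ^2 - 96 = 2√(1343); squaring, (γ^2 - 96)^2 = 4·1343, i.e. γ^4 - 192γ^2 + 9216 - 5372 = 0, i.e. γ^4 - 192γ^2 + 3844 = 0. So γ is a root of x^4 - 192x^2 + 3844. This polynomial is irreducible over Q: it has no rational root (each ±√79 ± √17 is irrational), and any factorization into two quadratics over Q would force √(1343) ∈ Q (pairing opposite roots) or √79, √17 ∈ Q (other pairings), all impossible. Hence [Q(γ):Q] = 4 = [Q(√79, √17):Q], so Q(γ) = Q(√79, √17).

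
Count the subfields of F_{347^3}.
F_{347^3} has 2 subfields

The subfields of F_{p^n} are exactly the fields F_{p^d} for d | n (each is the fixed field of the unique index-d subgroup of Gal(F_{p^n}/F_p) ≅ Z/nZ). The divisors of n = 3 are {1, 3}, giving 2 subfields: F_{347^1}, F_{347^3}.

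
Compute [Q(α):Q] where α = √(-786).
[Q(α):Q] = 2

[Q(α):Q] equals the degree of the minimal polynomial of α. Here α^2 = -786 and x^2 + 786 is irreducible (d = -786 is squarefree, ≠ 1, hence not a square), so deg(m_α) = 2. Thus [Q(α):Q] = 2.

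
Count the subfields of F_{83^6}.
F_{83^6} has 4 subfields

The subfields of F_{p^n} are exactly the fields F_{p^d} for d | n (each is the fixed field of the unique index-d subgroup of Gal(F_{p^n}/F_p) ≅ Z/nZ). The divisors of n = 6 are {1, 2, 3, 6}, giving 4 subfields: F_{83^1}, F_{83^2}, F_{83^3}, F_{83^6}.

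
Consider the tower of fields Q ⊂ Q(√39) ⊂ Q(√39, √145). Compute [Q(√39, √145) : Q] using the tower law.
[Q(√39, √145) : Q] = 4

[Q(√39):Q] = 2 (min poly x^2 - 39, irreducible since 39 is squarefree > 1). For the top step, suppose √145 ∈ Q(√39), say √145 = c + d√39 with c, d ∈ Q. Squaring: 145 = c^2 + 39d^2 + 2cd√39. Since √39 ∉ Q this forces 2cd = 0. If d = 0 then √145 = c ∈ Q, contradicting 145 squarefree > 1. If c = 0 then 145 = 39d^2, so 39·145 = (39d)^2 is a perfect square in Q — but 39·145 = 5655 is not a perfect square (since 39 and 145 are distinct squarefree integers). Contradiction. Hence √145 ∉ Q(√39), so x^2 - 145 stays irreducible over Q(√39) and [Q(√39, √145) : Q(√39)] = 2. By the tower law, [Q(√39, √145) : Q] = 2 · 2 = 4.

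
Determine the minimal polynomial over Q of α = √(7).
m_α(x) = x^2 - 7

α satisfies α^2 - 7 = 0, so x^2 - 7 annihilates α. Since d = 7 is squarefree and ≠ 1, it is not a perfect square in Q, so x^2 - 7 has no rational root and is therefore irreducible over Q (a degree-2 polynomial over a field is irreducible iff it has no root). Hence m_α(x) = x^2 - 7.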